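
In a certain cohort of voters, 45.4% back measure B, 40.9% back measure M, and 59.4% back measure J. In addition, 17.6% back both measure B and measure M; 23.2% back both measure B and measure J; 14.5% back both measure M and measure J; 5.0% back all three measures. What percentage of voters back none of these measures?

4.6%

By inclusion-exclusion,
P(≥1) = 45.4 + 40.9 + 59.4 − 17.6 − 23.2 − 14.5 + 5.0 = 95.4%
P(none) = 100% − 95.4% = 4.6%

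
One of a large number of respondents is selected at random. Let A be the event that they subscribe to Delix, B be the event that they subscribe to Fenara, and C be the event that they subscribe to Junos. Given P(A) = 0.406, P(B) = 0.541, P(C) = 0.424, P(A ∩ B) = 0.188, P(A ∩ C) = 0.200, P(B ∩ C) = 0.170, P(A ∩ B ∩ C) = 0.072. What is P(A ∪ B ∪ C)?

Inclusion–exclusion gives
P(A ∪ B ∪ C) = 0.406 + 0.541 + 0.424 − 0.188 − 0.200 − 0.170 + 0.072 = 0.885

0.885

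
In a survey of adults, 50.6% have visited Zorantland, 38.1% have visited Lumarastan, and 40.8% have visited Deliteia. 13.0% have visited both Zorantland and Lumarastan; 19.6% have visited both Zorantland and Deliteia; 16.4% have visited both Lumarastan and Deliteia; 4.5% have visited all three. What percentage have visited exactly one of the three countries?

By inclusion–exclusion (exactly-one form):
P(exactly one) = 50.6 + 38.1 + 40.8 − 2·13.0 − 2·19.6 − 2·16.4 + 3·4.5 = 45.0%

45.0%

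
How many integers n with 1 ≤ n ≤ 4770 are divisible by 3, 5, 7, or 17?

1590 + 954 + 681 + 280 − 318 − 227 − 93 − 136 − 56 − 40 + 45 + 18 + 13 + 8 − 2 = 2717

2717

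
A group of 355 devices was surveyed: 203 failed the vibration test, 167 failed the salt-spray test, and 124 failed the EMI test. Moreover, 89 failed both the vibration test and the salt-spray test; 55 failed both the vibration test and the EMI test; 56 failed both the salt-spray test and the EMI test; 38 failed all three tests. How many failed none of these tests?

|union| = 203 + 167 + 124 − 89 − 55 − 56 + 38 = 332
None: 355 − 332 = 23

23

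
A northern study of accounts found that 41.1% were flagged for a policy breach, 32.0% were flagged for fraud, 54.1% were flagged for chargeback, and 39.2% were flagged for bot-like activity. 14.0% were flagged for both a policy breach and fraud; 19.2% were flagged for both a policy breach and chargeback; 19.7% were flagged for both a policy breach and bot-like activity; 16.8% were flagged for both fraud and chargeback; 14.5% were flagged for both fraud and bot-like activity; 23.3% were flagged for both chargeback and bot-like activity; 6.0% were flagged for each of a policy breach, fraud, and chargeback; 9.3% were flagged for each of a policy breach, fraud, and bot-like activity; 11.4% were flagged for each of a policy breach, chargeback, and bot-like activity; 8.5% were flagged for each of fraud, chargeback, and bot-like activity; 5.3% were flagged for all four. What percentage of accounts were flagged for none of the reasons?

By inclusion–exclusion:
P(at least one) = 41.1 + 32.0 + 54.1 + 39.2 − 14.0 − 19.2 − 19.7 − 16.8 − 14.5 − 23.3 + 6.0 + 9.3 + 11.4 + 8.5 − 5.3 = 88.8%
P(none) = 100% − 88.8% = 11.2%

11.2%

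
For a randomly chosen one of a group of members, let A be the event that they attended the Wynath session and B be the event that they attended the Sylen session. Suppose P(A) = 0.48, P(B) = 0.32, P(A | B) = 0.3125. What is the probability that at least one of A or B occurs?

0.70

P(A ∩ B) = P(B)·P(A|B) = 0.32 × 0.3125 = 0.10
By inclusion–exclusion:
P(A ∪ B) = 0.48 + 0.32 − 0.10 = 0.70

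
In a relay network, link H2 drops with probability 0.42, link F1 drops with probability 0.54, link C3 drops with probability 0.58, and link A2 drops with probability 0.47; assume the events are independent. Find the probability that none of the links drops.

P(none) = (1 − 0.42) × (1 − 0.54) × (1 − 0.58) × (1 − 0.47) = 0.58 × 0.46 × 0.42 × 0.53 = 0.05938968

0.05938968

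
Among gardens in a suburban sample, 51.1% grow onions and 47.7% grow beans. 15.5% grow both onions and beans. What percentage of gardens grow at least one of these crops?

P(≥1) = 51.1 + 47.7 − 15.5 = 83.3%

83.3%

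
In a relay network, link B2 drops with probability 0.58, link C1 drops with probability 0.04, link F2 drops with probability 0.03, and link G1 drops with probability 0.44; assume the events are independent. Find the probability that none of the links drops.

0.21901824

P(none) = (1 − 0.58) × (1 − 0.04) × (1 − 0.03) × (1 − 0.44) = 0.42 × 0.96 × 0.97 × 0.56 = 0.21901824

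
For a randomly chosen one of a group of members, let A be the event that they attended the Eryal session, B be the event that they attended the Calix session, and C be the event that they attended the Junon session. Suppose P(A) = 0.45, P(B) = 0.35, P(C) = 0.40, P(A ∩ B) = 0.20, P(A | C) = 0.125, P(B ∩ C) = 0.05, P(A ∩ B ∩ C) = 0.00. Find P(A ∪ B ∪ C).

0.90

P(A ∩ C) = P(C)·P(A|C) = 0.40 × 0.125 = 0.05
Apply inclusion-exclusion:
P(A ∪ B ∪ C) = 0.45 + 0.35 + 0.40 − 0.20 − 0.05 − 0.05 + 0.00 = 0.90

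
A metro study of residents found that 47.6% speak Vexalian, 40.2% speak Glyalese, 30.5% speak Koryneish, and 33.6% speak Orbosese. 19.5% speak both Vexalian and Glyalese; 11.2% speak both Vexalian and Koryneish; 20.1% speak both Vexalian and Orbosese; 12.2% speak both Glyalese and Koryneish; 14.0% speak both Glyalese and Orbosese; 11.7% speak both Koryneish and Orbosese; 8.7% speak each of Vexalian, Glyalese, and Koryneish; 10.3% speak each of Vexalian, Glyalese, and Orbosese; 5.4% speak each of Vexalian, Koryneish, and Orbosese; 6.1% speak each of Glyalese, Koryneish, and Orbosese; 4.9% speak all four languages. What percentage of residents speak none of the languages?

11.2%

Inclusion–exclusion gives
P(≥1) = 47.6 + 40.2 + 30.5 + 33.6 − 19.5 − 11.2 − 20.1 − 12.2 − 14.0 − 11.7 + 8.7 + 10.3 + 5.4 + 6.1 − 4.9 = 88.8%
P(none) = 100% − 88.8% = 11.2%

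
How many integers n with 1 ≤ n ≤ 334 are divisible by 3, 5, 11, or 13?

⌊334/3⌋ + ⌊334/5⌋ + ⌊334/11⌋ + ⌊334/13⌋ − ⌊334/15⌋ − ⌊334/33⌋ − ⌊334/39⌋ − ⌊334/55⌋ − ⌊334/65⌋ − ⌊334/143⌋ + ⌊334/165⌋ + ⌊334/195⌋ + ⌊334/429⌋ + ⌊334/715⌋ − ⌊334/2145⌋ = 111 + 66 + 30 + 25 − 22 − 10 − 8 − 6 − 5 − 2 + 2 + 1 + 0 + 0 − 0 = 182

182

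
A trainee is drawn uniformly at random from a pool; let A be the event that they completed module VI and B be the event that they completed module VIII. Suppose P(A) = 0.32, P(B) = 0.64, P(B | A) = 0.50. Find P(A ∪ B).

P(A ∩ B) = P(A)·P(B|A) = 0.32 × 0.50 = 0.16
P(A ∪ B) = 0.32 + 0.64 − 0.16 = 0.80

0.80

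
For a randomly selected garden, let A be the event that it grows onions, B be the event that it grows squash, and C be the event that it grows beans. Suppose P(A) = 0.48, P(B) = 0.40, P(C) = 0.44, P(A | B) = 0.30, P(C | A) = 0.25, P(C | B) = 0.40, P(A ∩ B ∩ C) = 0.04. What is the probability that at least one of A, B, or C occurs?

0.96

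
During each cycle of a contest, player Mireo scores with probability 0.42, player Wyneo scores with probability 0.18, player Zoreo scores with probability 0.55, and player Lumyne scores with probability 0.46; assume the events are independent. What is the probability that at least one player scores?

P(none) = (1 − 0.42) × (1 − 0.18) × (1 − 0.55) × (1 − 0.46) = 0.58 × 0.82 × 0.45 × 0.54 = 0.1155708
P(at least one) = 1 − 0.1155708 = 0.8844292

0.8844292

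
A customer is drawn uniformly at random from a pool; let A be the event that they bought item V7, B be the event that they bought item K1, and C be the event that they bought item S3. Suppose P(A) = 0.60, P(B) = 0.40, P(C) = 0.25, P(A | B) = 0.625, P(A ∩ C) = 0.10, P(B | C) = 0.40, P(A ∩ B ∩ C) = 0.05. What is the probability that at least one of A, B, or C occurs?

0.85

P(A ∩ B) = P(B)·P(A|B) = 0.40 × 0.625 = 0.25
P(B ∩ C) = P(C)·P(B|C) = 0.25 × 0.40 = 0.10
By inclusion-exclusion,
P(A ∪ B ∪ C) = 0.60 + 0.40 + 0.25 − 0.25 − 0.10 − 0.10 + 0.05 = 0.85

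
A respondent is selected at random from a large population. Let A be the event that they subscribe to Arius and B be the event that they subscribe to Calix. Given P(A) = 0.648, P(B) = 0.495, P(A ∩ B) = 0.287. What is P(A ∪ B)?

By inclusion-exclusion,
P(A ∪ B) = 0.648 + 0.495 − 0.287 = 0.856

0.856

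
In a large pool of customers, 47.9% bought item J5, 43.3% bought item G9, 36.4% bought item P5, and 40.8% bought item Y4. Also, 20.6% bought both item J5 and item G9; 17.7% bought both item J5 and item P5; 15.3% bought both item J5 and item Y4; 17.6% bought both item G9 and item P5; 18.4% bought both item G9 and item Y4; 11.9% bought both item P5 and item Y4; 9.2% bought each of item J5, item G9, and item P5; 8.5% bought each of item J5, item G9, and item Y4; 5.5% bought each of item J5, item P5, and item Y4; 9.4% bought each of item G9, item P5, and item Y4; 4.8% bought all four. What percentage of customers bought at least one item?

94.7%

P(≥1) = 47.9 + 43.3 + 36.4 + 40.8 − 20.6 − 17.7 − 15.3 − 17.6 − 18.4 − 11.9 + 9.2 + 8.5 + 5.5 + 9.4 − 4.8 = 94.7%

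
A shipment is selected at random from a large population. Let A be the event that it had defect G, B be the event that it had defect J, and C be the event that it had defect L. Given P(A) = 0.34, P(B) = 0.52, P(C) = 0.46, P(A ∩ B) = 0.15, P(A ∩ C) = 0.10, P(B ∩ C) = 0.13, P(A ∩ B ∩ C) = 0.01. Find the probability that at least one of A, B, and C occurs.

0.95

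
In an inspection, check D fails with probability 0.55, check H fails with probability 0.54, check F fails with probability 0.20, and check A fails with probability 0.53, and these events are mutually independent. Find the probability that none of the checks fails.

P(none) = (1 − 0.55) × (1 − 0.54) × (1 − 0.20) × (1 − 0.53) = 0.45 × 0.46 × 0.80 × 0.47 = 0.077832

0.077832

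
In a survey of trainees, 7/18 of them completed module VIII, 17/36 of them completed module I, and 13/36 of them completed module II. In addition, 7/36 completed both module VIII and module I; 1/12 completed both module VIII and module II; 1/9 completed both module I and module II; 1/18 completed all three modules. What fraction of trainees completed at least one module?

Using inclusion–exclusion:
P(at least one) = 7/18 + 17/36 + 13/36 − 7/36 − 1/12 − 1/9 + 1/18 = 8/9

8/9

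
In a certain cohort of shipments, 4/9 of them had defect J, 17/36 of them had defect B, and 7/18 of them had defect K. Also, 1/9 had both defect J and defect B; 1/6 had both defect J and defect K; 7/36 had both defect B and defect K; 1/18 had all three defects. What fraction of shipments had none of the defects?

P(at least one) = 4/9 + 17/36 + 7/18 − 1/9 − 1/6 − 7/36 + 1/18 = 8/9
P(none) = 1 − 8/9 = 1/9

1/9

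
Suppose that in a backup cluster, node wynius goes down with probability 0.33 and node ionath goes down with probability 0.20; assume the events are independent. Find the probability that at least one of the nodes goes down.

P(none) = (1 − 0.33) × (1 − 0.20) = 0.67 × 0.80 = 0.536
P(at least one) = 1 − 0.536 = 0.464

0.464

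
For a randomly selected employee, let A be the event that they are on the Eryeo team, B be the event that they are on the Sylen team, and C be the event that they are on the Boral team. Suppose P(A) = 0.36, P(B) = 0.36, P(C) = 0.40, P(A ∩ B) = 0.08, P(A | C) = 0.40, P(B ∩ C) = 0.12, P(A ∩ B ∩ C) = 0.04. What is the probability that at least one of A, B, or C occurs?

0.80

P(A ∩ C) = P(C)·P(A|C) = 0.40 × 0.40 = 0.16
P(A ∪ B ∪ C) = 0.36 + 0.36 + 0.40 − 0.08 − 0.16 − 0.12 + 0.04 = 0.80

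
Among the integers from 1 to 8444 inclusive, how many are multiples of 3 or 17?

Inclusion–exclusion gives
floor(8444/3) + floor(8444/17) − floor(8444/51) = 2814 + 496 − 165 = 3145

3145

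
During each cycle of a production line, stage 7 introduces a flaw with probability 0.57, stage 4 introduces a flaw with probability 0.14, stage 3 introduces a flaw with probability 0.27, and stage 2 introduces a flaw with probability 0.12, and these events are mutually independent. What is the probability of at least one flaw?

P(none) = (1 − 0.57) × (1 − 0.14) × (1 − 0.27) × (1 − 0.12) = 0.43 × 0.86 × 0.73 × 0.88 = 0.23755952
P(at least one) = 1 − 0.23755952 = 0.76244048

0.76244048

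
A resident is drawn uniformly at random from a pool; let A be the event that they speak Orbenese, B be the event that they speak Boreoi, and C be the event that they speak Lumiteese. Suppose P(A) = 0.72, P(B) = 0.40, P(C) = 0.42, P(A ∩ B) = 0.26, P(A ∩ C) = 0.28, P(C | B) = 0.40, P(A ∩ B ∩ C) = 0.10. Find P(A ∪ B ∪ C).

0.94

P(B ∩ C) = P(B)·P(C|B) = 0.40 × 0.40 = 0.16
P(A ∪ B ∪ C) = 0.72 + 0.40 + 0.42 − 0.26 − 0.28 − 0.16 + 0.10 = 0.94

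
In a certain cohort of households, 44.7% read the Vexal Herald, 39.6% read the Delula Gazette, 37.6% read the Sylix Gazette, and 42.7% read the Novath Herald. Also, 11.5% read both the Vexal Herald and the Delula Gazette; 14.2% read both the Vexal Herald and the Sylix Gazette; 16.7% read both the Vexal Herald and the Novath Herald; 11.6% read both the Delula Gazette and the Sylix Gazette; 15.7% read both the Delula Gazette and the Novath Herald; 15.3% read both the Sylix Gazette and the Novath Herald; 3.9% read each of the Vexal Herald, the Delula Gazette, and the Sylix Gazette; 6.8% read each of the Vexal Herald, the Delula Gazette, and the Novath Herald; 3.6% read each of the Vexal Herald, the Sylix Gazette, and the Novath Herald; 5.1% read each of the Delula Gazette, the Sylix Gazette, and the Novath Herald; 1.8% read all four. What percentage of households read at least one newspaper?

97.2%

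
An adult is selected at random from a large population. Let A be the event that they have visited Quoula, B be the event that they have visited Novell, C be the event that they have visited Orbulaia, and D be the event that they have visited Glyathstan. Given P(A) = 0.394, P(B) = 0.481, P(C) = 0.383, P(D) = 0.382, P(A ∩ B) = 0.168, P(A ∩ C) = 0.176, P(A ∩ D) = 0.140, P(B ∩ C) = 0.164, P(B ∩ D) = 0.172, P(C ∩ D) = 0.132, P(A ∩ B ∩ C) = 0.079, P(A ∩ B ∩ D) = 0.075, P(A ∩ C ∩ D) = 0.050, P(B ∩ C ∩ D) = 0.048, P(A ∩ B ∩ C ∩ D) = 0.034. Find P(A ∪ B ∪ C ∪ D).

0.906

P(A ∪ B ∪ C ∪ D) = 0.394 + 0.481 + 0.383 + 0.382 − 0.168 − 0.176 − 0.140 − 0.164 − 0.172 − 0.132 + 0.079 + 0.075 + 0.050 + 0.048 − 0.034 = 0.906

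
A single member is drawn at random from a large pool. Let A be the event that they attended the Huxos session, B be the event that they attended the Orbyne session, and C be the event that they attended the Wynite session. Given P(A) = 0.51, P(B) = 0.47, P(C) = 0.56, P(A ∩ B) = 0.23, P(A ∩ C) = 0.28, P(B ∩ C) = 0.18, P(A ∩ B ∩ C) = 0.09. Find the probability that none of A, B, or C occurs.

P(A ∪ B ∪ C) = 0.51 + 0.47 + 0.56 − 0.23 − 0.28 − 0.18 + 0.09 = 0.94
P(none) = 1 − 0.94 = 0.06

0.06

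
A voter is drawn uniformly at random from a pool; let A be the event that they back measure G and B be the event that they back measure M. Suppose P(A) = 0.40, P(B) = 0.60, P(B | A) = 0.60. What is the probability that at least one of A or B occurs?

0.76

P(A ∩ B) = P(A)·P(B|A) = 0.40 × 0.60 = 0.24
By inclusion-exclusion,
P(A ∪ B) = 0.40 + 0.60 − 0.24 = 0.76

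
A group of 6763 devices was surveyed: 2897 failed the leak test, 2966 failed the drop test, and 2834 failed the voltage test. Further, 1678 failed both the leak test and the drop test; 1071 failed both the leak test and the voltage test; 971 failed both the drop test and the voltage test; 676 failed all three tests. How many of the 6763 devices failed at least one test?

N(≥1) = 2897 + 2966 + 2834 − 1678 − 1071 − 971 + 676 = 5653

5653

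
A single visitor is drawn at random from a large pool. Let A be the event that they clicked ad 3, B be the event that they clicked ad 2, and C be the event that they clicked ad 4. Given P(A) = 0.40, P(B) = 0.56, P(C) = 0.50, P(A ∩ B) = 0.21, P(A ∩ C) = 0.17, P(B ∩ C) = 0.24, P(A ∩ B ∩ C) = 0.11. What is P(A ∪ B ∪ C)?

0.95

Using inclusion–exclusion:
P(A ∪ B ∪ C) = 0.40 + 0.56 + 0.50 − 0.21 − 0.17 − 0.24 + 0.11 = 0.95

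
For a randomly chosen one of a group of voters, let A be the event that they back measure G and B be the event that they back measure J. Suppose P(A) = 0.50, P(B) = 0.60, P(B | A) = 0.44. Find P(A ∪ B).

0.88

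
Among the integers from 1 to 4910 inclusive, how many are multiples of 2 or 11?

2678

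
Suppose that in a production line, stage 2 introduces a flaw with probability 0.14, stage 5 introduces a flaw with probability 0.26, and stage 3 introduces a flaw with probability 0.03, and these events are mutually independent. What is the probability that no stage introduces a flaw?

0.617308

P(none) = (1 − 0.14) × (1 − 0.26) × (1 − 0.03) = 0.86 × 0.74 × 0.97 = 0.617308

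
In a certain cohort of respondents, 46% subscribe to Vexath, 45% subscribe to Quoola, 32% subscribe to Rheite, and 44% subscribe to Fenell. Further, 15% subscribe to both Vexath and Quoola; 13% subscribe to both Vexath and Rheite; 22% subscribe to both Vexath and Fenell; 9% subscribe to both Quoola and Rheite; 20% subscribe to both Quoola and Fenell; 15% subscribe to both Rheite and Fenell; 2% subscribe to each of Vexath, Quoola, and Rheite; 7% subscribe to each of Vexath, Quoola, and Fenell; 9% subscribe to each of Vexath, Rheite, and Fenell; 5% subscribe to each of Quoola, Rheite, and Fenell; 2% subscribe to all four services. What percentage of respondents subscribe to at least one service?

94%

Using inclusion–exclusion:
P(≥1) = 46 + 45 + 32 + 44 − 15 − 13 − 22 − 9 − 20 − 15 + 2 + 7 + 9 + 5 − 2 = 94%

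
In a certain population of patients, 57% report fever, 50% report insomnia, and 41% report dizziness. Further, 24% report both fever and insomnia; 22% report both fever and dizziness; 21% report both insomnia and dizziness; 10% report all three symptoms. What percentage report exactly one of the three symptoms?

By inclusion–exclusion (exactly-one form):
P(exactly one) = 57 + 50 + 41 − 2·24 − 2·22 − 2·21 + 3·10 = 44%

44%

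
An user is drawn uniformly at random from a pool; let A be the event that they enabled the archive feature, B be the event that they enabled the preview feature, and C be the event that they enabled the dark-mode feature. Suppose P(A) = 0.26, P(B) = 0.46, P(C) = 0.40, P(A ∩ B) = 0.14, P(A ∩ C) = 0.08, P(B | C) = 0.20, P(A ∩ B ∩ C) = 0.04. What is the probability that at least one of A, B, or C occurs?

P(B ∩ C) = P(C)·P(B|C) = 0.40 × 0.20 = 0.08
By inclusion–exclusion:
P(A ∪ B ∪ C) = 0.26 + 0.46 + 0.40 − 0.14 − 0.08 − 0.08 + 0.04 = 0.86

0.86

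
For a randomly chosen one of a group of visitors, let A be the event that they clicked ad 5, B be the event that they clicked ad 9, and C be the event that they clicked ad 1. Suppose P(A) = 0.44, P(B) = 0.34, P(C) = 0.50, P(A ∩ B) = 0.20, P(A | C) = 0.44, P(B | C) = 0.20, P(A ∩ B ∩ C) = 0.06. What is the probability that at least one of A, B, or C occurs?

0.82

P(A ∩ C) = P(C)·P(A|C) = 0.50 × 0.44 = 0.22
P(B ∩ C) = P(C)·P(B|C) = 0.50 × 0.20 = 0.10
P(A ∪ B ∪ C) = 0.44 + 0.34 + 0.50 − 0.20 − 0.22 − 0.10 + 0.06 = 0.82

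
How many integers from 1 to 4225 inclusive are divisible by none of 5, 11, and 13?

2836

floor(4225/5) + floor(4225/11) + floor(4225/13) − floor(4225/55) − floor(4225/65) − floor(4225/143) + floor(4225/715) = 845 + 384 + 325 − 76 − 65 − 29 + 5 = 1389
4225 − 1389 = 2836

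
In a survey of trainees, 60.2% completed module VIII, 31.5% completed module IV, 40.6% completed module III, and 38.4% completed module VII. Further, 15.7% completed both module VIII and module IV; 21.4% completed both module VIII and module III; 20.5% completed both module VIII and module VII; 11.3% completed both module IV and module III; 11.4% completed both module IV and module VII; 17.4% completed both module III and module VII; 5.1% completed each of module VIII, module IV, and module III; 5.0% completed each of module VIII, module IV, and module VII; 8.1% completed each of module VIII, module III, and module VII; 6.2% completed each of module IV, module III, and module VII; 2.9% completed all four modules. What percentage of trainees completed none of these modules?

P(≥1) = 60.2 + 31.5 + 40.6 + 38.4 − 15.7 − 21.4 − 20.5 − 11.3 − 11.4 − 17.4 + 5.1 + 5.0 + 8.1 + 6.2 − 2.9 = 94.5%
P(none) = 100% − 94.5% = 5.5%

5.5%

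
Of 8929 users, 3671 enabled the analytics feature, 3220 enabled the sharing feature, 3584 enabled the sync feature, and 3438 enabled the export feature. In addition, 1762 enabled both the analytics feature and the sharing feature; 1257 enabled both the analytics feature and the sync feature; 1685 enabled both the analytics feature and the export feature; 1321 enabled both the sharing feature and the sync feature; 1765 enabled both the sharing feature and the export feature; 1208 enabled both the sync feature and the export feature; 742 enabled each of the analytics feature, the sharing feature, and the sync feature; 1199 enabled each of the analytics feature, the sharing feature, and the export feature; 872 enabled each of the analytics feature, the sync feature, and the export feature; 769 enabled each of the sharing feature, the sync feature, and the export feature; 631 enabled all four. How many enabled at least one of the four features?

Apply inclusion-exclusion:
N(≥1) = 3671 + 3220 + 3584 + 3438 − 1762 − 1257 − 1685 − 1321 − 1765 − 1208 + 742 + 1199 + 872 + 769 − 631 = 7866

7866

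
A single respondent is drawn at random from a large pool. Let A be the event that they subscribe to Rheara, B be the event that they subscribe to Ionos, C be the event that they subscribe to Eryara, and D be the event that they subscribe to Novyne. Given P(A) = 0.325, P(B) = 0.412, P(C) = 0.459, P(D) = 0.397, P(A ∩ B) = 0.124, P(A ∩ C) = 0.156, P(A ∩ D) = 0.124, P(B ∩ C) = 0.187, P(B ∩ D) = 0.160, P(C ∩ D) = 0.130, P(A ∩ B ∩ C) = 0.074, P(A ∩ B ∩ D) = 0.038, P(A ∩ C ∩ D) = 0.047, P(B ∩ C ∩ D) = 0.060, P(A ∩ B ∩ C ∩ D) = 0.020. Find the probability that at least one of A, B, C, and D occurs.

Inclusion–exclusion gives
P(A ∪ B ∪ C ∪ D) = 0.325 + 0.412 + 0.459 + 0.397 − 0.124 − 0.156 − 0.124 − 0.187 − 0.160 − 0.130 + 0.074 + 0.038 + 0.047 + 0.060 − 0.020 = 0.911

0.911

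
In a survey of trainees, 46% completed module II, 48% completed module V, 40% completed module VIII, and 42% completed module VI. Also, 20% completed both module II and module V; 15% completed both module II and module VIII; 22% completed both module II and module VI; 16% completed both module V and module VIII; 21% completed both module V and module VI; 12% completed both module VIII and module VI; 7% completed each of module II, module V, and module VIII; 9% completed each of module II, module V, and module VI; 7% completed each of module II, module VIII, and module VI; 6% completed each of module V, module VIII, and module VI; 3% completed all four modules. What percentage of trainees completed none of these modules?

4%

P(at least one) = 46 + 48 + 40 + 42 − 20 − 15 − 22 − 16 − 21 − 12 + 7 + 9 + 7 + 6 − 3 = 96%
P(none) = 100% − 96% = 4%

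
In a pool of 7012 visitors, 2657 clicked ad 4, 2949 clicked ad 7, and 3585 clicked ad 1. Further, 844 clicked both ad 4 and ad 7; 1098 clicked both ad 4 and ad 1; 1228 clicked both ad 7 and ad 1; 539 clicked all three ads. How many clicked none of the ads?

452

|at least one| = 2657 + 2949 + 3585 − 844 − 1098 − 1228 + 539 = 6560
None: 7012 − 6560 = 452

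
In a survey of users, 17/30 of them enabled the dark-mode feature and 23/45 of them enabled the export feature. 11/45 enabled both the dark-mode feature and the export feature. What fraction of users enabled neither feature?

1/6

Apply inclusion-exclusion:
P(at least one) = 17/30 + 23/45 − 11/45 = 5/6
P(none) = 1 − 5/6 = 1/6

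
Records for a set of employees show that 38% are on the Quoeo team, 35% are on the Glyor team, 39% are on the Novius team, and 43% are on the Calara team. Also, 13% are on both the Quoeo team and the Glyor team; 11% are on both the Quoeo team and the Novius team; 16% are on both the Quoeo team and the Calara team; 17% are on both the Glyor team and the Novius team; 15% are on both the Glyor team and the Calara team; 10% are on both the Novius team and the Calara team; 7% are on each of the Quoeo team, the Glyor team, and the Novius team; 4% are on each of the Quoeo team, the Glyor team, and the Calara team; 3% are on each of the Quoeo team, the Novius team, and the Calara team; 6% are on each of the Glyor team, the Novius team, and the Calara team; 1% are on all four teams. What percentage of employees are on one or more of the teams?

P(≥1) = 38 + 35 + 39 + 43 − 13 − 11 − 16 − 17 − 15 − 10 + 7 + 4 + 3 + 6 − 1 = 92%

92%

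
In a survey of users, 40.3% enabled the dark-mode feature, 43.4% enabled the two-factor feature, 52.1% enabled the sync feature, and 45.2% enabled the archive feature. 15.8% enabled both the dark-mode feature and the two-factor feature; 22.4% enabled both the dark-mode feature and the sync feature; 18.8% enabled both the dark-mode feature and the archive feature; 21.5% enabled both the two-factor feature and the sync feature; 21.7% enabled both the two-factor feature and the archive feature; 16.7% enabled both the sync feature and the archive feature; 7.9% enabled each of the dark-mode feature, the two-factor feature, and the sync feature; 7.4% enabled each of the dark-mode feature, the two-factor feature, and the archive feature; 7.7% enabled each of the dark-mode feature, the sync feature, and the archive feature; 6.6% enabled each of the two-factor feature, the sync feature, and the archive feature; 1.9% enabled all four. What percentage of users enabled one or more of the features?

91.8%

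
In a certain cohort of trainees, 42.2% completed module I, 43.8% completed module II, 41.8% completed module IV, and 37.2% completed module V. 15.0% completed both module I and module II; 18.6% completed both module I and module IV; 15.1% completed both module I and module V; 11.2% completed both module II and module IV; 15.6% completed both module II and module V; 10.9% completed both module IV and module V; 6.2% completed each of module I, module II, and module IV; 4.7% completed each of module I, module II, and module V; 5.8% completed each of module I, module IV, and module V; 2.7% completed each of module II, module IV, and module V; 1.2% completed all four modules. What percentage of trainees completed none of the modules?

3.2%

By inclusion-exclusion,
P(union) = 42.2 + 43.8 + 41.8 + 37.2 − 15.0 − 18.6 − 15.1 − 11.2 − 15.6 − 10.9 + 6.2 + 4.7 + 5.8 + 2.7 − 1.2 = 96.8%
P(none) = 100% − 96.8% = 3.2%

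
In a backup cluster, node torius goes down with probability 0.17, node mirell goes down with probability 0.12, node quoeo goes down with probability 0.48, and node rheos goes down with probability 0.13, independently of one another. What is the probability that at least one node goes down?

0.66956704

Independence gives P(none) = ∏(1 − pᵢ).
P(none) = (1 − 0.17) × (1 − 0.12) × (1 − 0.48) × (1 − 0.13) = 0.83 × 0.88 × 0.52 × 0.87 = 0.33043296
P(at least one) = 1 − 0.33043296 = 0.66956704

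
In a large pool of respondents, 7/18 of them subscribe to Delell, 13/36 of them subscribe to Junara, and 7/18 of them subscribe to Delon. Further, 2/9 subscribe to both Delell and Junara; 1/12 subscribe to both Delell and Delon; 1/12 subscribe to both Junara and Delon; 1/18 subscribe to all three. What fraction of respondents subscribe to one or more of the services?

Inclusion–exclusion gives
P(union) = 7/18 + 13/36 + 7/18 − 2/9 − 1/12 − 1/12 + 1/18 = 29/36

29/36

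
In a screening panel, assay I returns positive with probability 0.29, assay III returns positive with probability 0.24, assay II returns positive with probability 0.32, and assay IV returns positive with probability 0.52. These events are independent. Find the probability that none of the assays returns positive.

P(none) = (1 − 0.29) × (1 − 0.24) × (1 − 0.32) × (1 − 0.52) = 0.71 × 0.76 × 0.68 × 0.48 = 0.17612544

0.17612544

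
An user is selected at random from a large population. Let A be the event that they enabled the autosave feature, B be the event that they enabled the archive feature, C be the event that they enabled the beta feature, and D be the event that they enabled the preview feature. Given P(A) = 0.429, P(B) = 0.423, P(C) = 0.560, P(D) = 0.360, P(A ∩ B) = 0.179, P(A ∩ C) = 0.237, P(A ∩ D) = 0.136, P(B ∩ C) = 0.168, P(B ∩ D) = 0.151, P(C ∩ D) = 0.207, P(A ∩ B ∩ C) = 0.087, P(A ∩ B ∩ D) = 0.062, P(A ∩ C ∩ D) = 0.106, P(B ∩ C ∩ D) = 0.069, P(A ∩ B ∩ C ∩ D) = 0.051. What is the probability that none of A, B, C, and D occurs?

0.033

P(A ∪ B ∪ C ∪ D) = 0.429 + 0.423 + 0.560 + 0.360 − 0.179 − 0.237 − 0.136 − 0.168 − 0.151 − 0.207 + 0.087 + 0.062 + 0.106 + 0.069 − 0.051 = 0.967
P(none) = 1 − 0.967 = 0.033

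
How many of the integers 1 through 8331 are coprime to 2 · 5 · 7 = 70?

2857

Inclusion–exclusion gives
4165 + 1666 + 1190 − 833 − 595 − 238 + 119 = 5474
8331 − 5474 = 2857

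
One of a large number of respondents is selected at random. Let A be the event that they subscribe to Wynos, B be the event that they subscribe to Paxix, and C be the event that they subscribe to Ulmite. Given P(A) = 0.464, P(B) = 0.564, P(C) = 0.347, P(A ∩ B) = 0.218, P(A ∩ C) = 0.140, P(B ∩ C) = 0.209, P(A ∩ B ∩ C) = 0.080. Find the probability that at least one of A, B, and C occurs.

0.888

By inclusion–exclusion:
P(A ∪ B ∪ C) = 0.464 + 0.564 + 0.347 − 0.218 − 0.140 − 0.209 + 0.080 = 0.888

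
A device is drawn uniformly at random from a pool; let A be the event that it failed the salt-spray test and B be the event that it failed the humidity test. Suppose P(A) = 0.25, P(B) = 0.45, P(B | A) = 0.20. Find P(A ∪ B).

P(A ∩ B) = P(A)·P(B|A) = 0.25 × 0.20 = 0.05
Apply inclusion-exclusion:
P(A ∪ B) = 0.25 + 0.45 − 0.05 = 0.65

0.65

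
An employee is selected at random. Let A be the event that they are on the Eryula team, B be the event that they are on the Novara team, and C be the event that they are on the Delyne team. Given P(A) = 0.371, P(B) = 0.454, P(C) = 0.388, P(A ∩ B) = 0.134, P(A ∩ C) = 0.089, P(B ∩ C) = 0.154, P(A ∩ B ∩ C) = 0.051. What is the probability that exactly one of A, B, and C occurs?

0.612

Using the inclusion–exclusion count for exactly one event:
P(exactly one) = 0.371 + 0.454 + 0.388 − 2·0.134 − 2·0.089 − 2·0.154 + 3·0.051 = 0.612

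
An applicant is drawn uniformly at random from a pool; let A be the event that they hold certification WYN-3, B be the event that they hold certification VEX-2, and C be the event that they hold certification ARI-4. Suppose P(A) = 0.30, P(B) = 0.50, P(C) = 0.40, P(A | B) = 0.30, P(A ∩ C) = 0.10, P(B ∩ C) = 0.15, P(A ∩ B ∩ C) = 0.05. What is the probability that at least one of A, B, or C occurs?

0.85

P(A ∩ B) = P(B)·P(A|B) = 0.50 × 0.30 = 0.15
P(A ∪ B ∪ C) = 0.30 + 0.50 + 0.40 − 0.15 − 0.10 − 0.15 + 0.05 = 0.85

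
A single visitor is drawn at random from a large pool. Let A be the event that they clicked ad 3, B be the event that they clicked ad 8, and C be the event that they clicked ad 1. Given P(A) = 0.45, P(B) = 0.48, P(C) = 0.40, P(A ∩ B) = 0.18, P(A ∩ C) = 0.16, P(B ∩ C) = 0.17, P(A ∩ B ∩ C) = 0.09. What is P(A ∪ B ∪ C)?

P(A ∪ B ∪ C) = 0.45 + 0.48 + 0.40 − 0.18 − 0.16 − 0.17 + 0.09 = 0.91

0.91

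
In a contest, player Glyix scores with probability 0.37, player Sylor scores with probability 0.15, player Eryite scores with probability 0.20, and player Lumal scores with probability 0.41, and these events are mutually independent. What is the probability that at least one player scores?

0.747244

P(none) = (1 − 0.37) × (1 − 0.15) × (1 − 0.20) × (1 − 0.41) = 0.63 × 0.85 × 0.80 × 0.59 = 0.252756
P(at least one) = 1 − 0.252756 = 0.747244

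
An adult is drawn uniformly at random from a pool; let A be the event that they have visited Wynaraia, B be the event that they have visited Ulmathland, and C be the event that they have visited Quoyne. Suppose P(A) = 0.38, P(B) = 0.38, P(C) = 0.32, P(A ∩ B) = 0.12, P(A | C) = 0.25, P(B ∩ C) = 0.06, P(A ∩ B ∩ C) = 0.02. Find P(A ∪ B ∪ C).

P(A ∩ C) = P(C)·P(A|C) = 0.32 × 0.25 = 0.08
Inclusion–exclusion gives
P(A ∪ B ∪ C) = 0.38 + 0.38 + 0.32 − 0.12 − 0.08 − 0.06 + 0.02 = 0.84

0.84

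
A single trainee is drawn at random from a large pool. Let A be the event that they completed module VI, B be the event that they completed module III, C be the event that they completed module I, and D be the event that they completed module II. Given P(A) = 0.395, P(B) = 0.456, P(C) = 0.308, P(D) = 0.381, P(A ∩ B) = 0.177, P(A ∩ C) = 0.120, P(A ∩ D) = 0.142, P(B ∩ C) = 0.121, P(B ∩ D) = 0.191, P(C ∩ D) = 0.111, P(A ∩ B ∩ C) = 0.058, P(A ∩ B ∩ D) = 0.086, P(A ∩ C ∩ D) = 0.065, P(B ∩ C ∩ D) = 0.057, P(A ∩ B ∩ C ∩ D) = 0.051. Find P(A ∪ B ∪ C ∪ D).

0.893

P(A ∪ B ∪ C ∪ D) = 0.395 + 0.456 + 0.308 + 0.381 − 0.177 − 0.120 − 0.142 − 0.121 − 0.191 − 0.111 + 0.058 + 0.086 + 0.065 + 0.057 − 0.051 = 0.893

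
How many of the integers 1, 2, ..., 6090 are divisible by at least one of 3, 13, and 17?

2563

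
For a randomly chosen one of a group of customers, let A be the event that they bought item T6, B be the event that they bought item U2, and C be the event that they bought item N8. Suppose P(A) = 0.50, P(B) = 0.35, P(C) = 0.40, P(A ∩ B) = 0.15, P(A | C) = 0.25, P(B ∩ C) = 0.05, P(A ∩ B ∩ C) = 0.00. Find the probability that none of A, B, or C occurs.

0.05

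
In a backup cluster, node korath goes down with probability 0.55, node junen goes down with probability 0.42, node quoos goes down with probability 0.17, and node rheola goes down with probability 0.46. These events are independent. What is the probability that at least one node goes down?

0.8830198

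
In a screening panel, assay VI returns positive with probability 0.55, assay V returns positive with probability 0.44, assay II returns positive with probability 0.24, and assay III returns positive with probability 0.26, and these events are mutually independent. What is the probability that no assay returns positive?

P(none) = (1 − 0.55) × (1 − 0.44) × (1 − 0.24) × (1 − 0.26) = 0.45 × 0.56 × 0.76 × 0.74 = 0.1417248

0.1417248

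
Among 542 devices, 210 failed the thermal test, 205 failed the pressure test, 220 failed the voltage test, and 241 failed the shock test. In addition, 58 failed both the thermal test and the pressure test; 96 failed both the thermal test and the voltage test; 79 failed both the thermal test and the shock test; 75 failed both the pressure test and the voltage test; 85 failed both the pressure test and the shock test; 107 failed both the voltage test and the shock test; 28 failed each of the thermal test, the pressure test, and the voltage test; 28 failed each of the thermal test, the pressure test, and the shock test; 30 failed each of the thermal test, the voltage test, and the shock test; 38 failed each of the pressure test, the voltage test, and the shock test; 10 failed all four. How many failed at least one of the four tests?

490

|union| = 210 + 205 + 220 + 241 − 58 − 96 − 79 − 75 − 85 − 107 + 28 + 28 + 30 + 38 − 10 = 490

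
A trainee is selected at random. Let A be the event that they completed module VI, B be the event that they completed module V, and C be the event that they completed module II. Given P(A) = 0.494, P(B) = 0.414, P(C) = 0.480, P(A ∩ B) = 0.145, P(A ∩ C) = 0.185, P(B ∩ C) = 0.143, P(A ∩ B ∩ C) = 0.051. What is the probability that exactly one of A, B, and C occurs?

0.595

P(exactly one) = 0.494 + 0.414 + 0.480 − 2·0.145 − 2·0.185 − 2·0.143 + 3·0.051 = 0.595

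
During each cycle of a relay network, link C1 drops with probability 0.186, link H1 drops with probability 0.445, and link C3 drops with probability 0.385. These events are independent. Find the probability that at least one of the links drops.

0.72216145

P(none) = (1 − 0.186) × (1 − 0.445) × (1 − 0.385) = 0.814 × 0.555 × 0.615 = 0.27783855
P(at least one) = 1 − 0.27783855 = 0.72216145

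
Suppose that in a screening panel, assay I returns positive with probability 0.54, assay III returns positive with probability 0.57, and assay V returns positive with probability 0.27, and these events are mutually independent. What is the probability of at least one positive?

0.855606

P(none) = (1 − 0.54) × (1 − 0.57) × (1 − 0.27) = 0.46 × 0.43 × 0.73 = 0.144394
P(at least one) = 1 − 0.144394 = 0.855606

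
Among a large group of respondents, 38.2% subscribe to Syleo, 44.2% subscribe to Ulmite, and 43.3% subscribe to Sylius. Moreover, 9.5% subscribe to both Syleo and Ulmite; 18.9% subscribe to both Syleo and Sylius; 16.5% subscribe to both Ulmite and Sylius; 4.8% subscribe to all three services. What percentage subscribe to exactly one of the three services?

50.3%

Using the inclusion–exclusion count for exactly one event:
P(exactly one) = 38.2 + 44.2 + 43.3 − 2·9.5 − 2·18.9 − 2·16.5 + 3·4.8 = 50.3%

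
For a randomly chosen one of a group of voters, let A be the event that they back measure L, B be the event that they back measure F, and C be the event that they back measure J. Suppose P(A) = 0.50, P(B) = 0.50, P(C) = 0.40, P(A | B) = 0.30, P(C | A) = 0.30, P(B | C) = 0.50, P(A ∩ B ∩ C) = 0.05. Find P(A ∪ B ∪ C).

P(A ∩ B) = P(B)·P(A|B) = 0.50 × 0.30 = 0.15
P(A ∩ C) = P(A)·P(C|A) = 0.50 × 0.30 = 0.15
P(B ∩ C) = P(C)·P(B|C) = 0.40 × 0.50 = 0.20
By inclusion–exclusion:
P(A ∪ B ∪ C) = 0.50 + 0.50 + 0.40 − 0.15 − 0.15 − 0.20 + 0.05 = 0.95

0.95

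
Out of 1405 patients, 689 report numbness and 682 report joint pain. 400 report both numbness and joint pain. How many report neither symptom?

434

By inclusion–exclusion:
N(≥1) = 689 + 682 − 400 = 971
None: 1405 − 971 = 434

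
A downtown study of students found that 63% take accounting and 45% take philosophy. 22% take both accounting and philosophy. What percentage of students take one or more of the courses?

86%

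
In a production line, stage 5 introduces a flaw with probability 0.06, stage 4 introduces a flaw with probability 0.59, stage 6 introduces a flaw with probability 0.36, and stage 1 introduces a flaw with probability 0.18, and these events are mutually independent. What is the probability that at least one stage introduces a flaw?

P(none) = (1 − 0.06) × (1 − 0.59) × (1 − 0.36) × (1 − 0.18) = 0.94 × 0.41 × 0.64 × 0.82 = 0.20225792
P(at least one) = 1 − 0.20225792 = 0.79774208

0.79774208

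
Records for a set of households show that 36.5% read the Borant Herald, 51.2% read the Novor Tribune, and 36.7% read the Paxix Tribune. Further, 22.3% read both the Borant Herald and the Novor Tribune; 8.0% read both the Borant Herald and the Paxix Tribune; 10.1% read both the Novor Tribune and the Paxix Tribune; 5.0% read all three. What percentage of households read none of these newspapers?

11.0%

P(union) = 36.5 + 51.2 + 36.7 − 22.3 − 8.0 − 10.1 + 5.0 = 89.0%
P(none) = 100% − 89.0% = 11.0%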